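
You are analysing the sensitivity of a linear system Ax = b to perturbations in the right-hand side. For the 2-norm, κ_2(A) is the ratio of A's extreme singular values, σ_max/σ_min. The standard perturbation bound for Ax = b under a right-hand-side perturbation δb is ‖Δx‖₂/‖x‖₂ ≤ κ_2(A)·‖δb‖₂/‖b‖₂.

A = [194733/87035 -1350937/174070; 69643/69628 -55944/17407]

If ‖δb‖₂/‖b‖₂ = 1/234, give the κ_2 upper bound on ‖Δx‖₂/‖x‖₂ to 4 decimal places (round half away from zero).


0.5722

form AᵀA = [4307625721/717168400 -1844812809/89646050; -1844812809/89646050 12650910601/179292100] with trace 2196450725/28686736 and determinant 37515625/114746944
eigenvalues of AᵀA: λ = (tr ± √(tr²−4·det))/2 = 1225/16, 30625/7171684
σ_max=√(1225/16)=(35/4), σ_min=√(30625/7171684)=(175/2678) → κ = 133.9000
worst-case relative error ≤ 133.9000 × 1/234 = 0.5722


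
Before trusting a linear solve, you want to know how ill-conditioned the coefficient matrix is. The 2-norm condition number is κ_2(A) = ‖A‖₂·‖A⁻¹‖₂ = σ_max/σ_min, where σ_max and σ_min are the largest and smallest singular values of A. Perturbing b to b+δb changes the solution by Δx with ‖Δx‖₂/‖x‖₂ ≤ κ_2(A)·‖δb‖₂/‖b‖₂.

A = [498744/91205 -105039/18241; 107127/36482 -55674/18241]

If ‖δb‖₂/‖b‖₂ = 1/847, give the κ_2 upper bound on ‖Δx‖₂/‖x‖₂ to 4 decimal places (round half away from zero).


0.4368

form AᵀA = [4435595721/115132900 -232865199/5756645; -232865199/5756645 48902373/1151329] with trace 11088981/136900 and determinant 6561/136900
solving λ² − 11088981/136900·λ + 6561/136900 = 0 gives λ = 81, 81/136900
σ_max=√81=9, σ_min=√(81/136900)=(9/370) → κ = 370.0000
perturbation bound = 370.0000·1/847 = 0.4368


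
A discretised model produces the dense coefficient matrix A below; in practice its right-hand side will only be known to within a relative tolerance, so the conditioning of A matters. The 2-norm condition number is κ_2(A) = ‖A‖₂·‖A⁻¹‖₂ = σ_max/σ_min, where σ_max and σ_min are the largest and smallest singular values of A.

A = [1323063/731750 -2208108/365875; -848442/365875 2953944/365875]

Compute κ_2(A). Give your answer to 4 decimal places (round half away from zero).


182.9375

form AᵀA = [185196440457/21418322500 -158679326106/5354580625; -158679326106/5354580625 544061043792/5354580625] with trace 3778304985/34269316 and determinant 3111696/8567329
char-poly roots: 441/4 and 28224/8567329
κ_2(A) = √(λ_max/λ_min) = √((441/4) / (28224/8567329)) = 182.9375


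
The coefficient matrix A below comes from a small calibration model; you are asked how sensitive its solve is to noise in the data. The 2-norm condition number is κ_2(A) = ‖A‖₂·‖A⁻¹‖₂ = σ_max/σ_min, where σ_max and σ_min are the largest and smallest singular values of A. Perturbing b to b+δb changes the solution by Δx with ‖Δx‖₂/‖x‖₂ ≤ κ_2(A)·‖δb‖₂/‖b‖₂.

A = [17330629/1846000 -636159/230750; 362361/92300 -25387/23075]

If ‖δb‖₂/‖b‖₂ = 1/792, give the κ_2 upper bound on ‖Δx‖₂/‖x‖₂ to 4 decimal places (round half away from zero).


AᵀA = [2088005321089/20164000000 -76123593819/2520500000; -76123593819/2520500000 2776025149/315062500]; tr = 3625073489/32262400, det = 7890481/32262400
eigenvalues of AᵀA: λ = (tr ± √(tr²−4·det))/2 = 2809/25, 2809/1290496
σ_max=√(2809/25)=(53/5), σ_min=√(2809/1290496)=(53/1136) → κ = 227.2000
perturbation bound = 227.2000·1/792 = 0.2869

0.2869


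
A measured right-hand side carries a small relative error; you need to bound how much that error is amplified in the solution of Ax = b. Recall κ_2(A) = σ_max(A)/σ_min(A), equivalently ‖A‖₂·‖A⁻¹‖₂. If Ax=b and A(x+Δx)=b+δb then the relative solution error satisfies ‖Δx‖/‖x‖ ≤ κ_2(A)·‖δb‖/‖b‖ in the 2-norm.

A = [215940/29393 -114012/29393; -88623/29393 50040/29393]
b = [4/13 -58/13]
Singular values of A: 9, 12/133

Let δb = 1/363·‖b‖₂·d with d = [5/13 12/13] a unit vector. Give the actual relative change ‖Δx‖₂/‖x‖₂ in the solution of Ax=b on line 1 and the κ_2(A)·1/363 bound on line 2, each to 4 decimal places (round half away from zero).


σ_max = 9, σ_min = 12/133
κ_2(A) = 9 / (12/133) = 99.7500
worst-case relative error ≤ 99.7500 × 1/363 = 0.2748
solve Ax = b  →  x = [-20.6667 -39.2222]
‖b‖₂ = 4.4721 and ‖x‖₂ = 44.3339
re-solving with b+δb shifts x by Δx of norm 0.1365
realised ‖Δx‖/‖x‖ = 0.0031
realised/bound (from unrounded values) ≈ 0.0112

0.0031
0.2748


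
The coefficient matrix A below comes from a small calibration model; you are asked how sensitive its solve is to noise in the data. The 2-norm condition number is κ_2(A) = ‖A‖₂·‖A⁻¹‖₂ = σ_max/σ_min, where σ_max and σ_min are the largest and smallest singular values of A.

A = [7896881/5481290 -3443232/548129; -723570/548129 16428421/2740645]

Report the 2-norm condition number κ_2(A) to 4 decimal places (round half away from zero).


230.5000

AᵀA = [136404380521/35724780100 -30300248826/1786239005; -30300248826/1786239005 673352178001/8931195025]; tr = 67336421/850084, det = 62742241/531302500
char-poly roots: 7921/100 and 7921/5313025
κ_2(A) = √(λ_max/λ_min) = √((7921/100) / (7921/5313025)) = 230.5000


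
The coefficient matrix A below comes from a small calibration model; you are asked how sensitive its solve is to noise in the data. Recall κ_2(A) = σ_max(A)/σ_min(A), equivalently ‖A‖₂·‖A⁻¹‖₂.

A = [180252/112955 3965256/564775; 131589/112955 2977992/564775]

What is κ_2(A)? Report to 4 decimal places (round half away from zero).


344.3750

M = AᵀA = [48591657/12447641 1079625672/62238205; 1079625672/62238205 23991894144/311191025]. tr(M)=614797209/7590025, det(M)=419904/7590025
eigenvalues of AᵀA: λ = (tr ± √(tr²−4·det))/2 = 81, 5184/7590025
κ_2(A) = √(λ_max/λ_min) = √(81 / (5184/7590025)) = 344.3750


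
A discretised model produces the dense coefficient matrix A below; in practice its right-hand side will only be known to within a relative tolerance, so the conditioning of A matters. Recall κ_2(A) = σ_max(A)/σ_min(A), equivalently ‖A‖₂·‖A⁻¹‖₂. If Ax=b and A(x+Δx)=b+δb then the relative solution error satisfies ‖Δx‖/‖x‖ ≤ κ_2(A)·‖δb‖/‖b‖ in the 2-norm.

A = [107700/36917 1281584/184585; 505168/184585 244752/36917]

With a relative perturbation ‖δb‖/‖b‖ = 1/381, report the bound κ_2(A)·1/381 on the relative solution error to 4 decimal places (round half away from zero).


0.8353

AᵀA = [648248464/40513225 311138496/8102645; 311138496/8102645 3733705216/40513225]; tr = 876390736/8102645, det = 116985856/1012830625
solving λ² − 876390736/8102645·λ + 116985856/1012830625 = 0 gives λ = 2704/25, 43264/40513225
κ = σ_max/σ_min = (52/5)/(208/6365) = 318.2500
worst-case relative error ≤ 318.2500 × 1/381 = 0.8353


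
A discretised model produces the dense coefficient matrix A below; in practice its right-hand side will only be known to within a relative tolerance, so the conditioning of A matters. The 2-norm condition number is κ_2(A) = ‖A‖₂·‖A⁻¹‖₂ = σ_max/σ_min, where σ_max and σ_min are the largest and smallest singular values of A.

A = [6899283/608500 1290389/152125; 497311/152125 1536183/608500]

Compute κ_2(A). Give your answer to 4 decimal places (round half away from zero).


M = AᵀA = [82491516169/592435600 3866687838/37027225; 3866687838/37027225 46402429681/592435600]. tr(M)=2577878917/11848712, det(M)=302934025/379158784
eigenvalues of AᵀA: λ = (tr ± √(tr²−4·det))/2 = 3481/16, 87025/23697424
κ = σ_max/σ_min = (59/4)/(295/4868) = 243.4000

243.4000


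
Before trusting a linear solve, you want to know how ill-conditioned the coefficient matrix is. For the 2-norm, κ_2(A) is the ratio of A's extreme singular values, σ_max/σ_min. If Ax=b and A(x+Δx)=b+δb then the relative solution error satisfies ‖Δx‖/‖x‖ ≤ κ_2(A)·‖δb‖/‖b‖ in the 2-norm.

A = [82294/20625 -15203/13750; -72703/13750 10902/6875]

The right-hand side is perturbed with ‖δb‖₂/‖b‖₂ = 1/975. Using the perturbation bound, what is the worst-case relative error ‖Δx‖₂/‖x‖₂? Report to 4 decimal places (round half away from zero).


form AᵀA = [119457193/2722500 -2903152/226875; -2903152/226875 1130473/302500] with trace 2592629/54450 and determinant 279841/1210000
solving λ² − 2592629/54450·λ + 279841/1210000 = 0 gives λ = 4761/100, 529/108900
κ_2(A) = √(λ_max/λ_min) = √((4761/100) / (529/108900)) = 99.0000
worst-case relative error ≤ 99.0000 × 1/975 = 0.1015

0.1015


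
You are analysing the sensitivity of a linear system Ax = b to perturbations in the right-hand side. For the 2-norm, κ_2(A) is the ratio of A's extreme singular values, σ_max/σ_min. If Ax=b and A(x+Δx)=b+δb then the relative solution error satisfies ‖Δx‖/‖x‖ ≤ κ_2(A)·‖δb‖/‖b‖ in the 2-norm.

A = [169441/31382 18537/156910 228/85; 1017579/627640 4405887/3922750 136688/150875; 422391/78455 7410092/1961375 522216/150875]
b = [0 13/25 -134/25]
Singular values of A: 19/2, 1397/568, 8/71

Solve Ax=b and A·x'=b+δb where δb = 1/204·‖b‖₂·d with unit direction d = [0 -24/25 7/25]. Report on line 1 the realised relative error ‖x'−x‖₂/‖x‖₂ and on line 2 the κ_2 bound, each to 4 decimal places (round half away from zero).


0.0132
0.4133

σ_max = 19/2, σ_min = 8/71
condition number: (19/2) ÷ (8/71) = 84.3125
κ_2(A)·‖δb‖/‖b‖ = 0.4133
solve Ax = b  →  x = [7.8366 1.9438 -15.8599]
2-norm of b is 5.3852; of x, 17.7968
δb = ε·‖b‖·d = [0.0000 -0.0253 0.0074]; solving A·Δx = δb gives ‖Δx‖ = 0.2343
relative error = 0.0132
so the bound overstates the realised error by a factor of ≈ 31.3955 (computed from the unrounded values)


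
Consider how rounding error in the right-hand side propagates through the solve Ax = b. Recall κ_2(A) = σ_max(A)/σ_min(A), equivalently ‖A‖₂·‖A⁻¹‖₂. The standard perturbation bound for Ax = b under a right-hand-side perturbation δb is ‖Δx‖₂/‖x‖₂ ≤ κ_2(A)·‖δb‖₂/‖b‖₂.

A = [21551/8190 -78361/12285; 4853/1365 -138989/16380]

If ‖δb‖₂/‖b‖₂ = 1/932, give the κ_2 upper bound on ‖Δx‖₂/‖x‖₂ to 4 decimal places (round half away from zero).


0.4056

form AᵀA = [4037857/206388 -29071195/619164; -29071195/619164 837257293/7429968] with trace 75586165/571536 and determinant 279841/2286144
solving λ² − 75586165/571536·λ + 279841/2286144 = 0 gives λ = 529/4, 529/571536
σ_max=√(529/4)=(23/2), σ_min=√(529/571536)=(23/756) → κ = 378.0000
κ_2(A)·‖δb‖/‖b‖ = 0.4056


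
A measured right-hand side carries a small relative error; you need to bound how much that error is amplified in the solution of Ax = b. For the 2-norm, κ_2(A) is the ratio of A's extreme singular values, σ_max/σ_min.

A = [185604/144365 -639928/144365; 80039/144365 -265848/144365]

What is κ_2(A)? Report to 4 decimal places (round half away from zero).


277.6250

M = AᵀA = [241746073/123321025 -828706536/123321025; -828706536/123321025 2841319552/123321025]. tr(M)=123322625/4932841, det(M)=40000/4932841
eigenvalues of AᵀA: λ = (tr ± √(tr²−4·det))/2 = 25, 1600/4932841
so κ_2 = √(25 / (1600/4932841)) = 277.6250


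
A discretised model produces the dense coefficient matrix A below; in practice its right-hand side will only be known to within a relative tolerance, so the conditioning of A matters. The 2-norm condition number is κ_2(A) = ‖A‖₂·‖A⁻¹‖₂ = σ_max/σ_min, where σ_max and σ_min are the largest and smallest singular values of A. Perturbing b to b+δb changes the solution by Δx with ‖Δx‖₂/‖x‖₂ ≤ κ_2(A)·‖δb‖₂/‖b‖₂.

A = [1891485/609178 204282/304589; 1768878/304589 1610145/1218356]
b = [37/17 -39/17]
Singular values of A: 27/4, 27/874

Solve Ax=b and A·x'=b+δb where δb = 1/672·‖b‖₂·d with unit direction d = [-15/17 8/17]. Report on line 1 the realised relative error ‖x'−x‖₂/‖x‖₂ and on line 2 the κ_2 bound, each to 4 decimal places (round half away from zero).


0.0016
0.3251

largest singular value 27/4, smallest 27/874
κ = σ_max/σ_min = (27/4)/(27/874) = 218.5000
worst-case relative error ≤ 218.5000 × 1/672 = 0.3251
solve Ax = b  →  x = [21.1725 -94.7751]
2-norm of b is 3.1623; of x, 97.1112
with δb = [-0.0042 0.0022], A·Δx = δb → ‖Δx‖ = 0.1523
dividing the unrounded norms, ‖Δx‖/‖x‖ = 0.0016
tightness: 0.0016 against a bound of 0.3251 (unrounded ratio ≈ 0.0048)


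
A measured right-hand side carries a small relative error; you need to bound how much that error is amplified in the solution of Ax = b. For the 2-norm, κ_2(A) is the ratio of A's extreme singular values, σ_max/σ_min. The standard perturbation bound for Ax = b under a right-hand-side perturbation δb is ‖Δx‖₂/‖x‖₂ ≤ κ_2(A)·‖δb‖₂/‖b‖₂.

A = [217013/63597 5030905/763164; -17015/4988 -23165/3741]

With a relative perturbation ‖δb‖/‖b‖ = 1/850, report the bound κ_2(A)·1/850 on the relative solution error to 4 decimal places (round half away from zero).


AᵀA = [1791355969/76947984 629299160/14427747; 629299160/14427747 56649069625/692531856]; tr = 125901857/1198152, det = 70644025/38340864
solving λ² − 125901857/1198152·λ + 70644025/38340864 = 0 gives λ = 1681/16, 42025/2396304
σ_max=√(1681/16)=(41/4), σ_min=√(42025/2396304)=(205/1548) → κ = 77.4000
perturbation bound = 77.4000·1/850 = 0.0911

0.0911


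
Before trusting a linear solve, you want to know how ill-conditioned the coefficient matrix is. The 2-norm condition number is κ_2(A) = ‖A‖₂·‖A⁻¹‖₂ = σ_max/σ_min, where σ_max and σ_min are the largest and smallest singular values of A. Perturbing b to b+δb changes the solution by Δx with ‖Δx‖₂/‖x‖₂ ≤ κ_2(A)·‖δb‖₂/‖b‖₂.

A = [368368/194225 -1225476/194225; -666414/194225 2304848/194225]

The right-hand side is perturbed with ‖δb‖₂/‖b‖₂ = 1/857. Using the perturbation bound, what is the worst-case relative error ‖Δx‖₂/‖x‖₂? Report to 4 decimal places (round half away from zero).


0.2666

AᵀA = [401247476/26106125 -1375369632/26106125; -1375369632/26106125 4715651024/26106125]; tr = 40935188/208849, det = 153664/208849
eigenvalues of AᵀA: λ = (tr ± √(tr²−4·det))/2 = 196, 784/208849
κ = σ_max/σ_min = 14/(28/457) = 228.5000
bound on ‖Δx‖/‖x‖: κ·ε = 228.5000·1/857 = 0.2666


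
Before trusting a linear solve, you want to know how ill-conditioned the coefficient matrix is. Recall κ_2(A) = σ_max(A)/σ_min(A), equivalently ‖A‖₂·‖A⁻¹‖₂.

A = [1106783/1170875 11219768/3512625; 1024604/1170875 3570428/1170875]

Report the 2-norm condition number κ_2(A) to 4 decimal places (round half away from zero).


M = AᵀA = [540970741/326028125 5563061336/978084375; 5563061336/978084375 57221117456/2934253125]. tr(M)=496718833/23474025, det(M)=4477456/586850625
λ_max, λ_min = (496718833/23474025 ± √9868511297225161/22041193988025)/2 = 529/25, 8464/23474025
so κ_2 = √((529/25) / (8464/23474025)) = 242.2500

242.2500


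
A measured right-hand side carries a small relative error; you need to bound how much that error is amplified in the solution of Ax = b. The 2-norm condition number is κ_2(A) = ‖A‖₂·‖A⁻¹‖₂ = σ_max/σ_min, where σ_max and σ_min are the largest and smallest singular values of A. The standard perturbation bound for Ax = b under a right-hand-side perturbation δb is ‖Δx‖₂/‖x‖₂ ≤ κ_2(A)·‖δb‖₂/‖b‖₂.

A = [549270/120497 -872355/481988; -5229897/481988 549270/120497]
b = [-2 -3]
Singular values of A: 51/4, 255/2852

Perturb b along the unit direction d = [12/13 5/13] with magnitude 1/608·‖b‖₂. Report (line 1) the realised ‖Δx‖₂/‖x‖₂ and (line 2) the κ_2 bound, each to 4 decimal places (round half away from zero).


0.0020
0.2345

σ_max = 51/4, σ_min = 255/2852
κ_2(A) = (51/4) / (255/2852) = 142.6000
worst-case relative error ≤ 142.6000 × 1/608 = 0.2345
solve Ax = b  →  x = [-12.7602 -31.0323]
‖b‖₂ = 3.6056 and ‖x‖₂ = 33.5533
with δb = [0.0055 0.0023], A·Δx = δb → ‖Δx‖ = 0.0663
relative error = 0.0020
realised/bound (from unrounded values) ≈ 0.0084


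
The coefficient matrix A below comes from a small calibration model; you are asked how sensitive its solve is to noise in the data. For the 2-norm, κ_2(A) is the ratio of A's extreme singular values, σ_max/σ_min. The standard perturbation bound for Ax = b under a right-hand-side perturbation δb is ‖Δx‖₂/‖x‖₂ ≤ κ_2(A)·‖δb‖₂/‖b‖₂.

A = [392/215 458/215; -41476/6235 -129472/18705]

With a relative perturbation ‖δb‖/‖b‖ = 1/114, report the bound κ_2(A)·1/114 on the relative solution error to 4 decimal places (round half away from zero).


0.5658

form AᵀA = [73979600/1555009 232918000/4665027; 232918000/4665027 734028100/13995081] with trace 1664500/16641 and determinant 40000/16641
solving λ² − 1664500/16641·λ + 40000/16641 = 0 gives λ = 100, 400/16641
κ = σ_max/σ_min = 10/(20/129) = 64.5000
worst-case relative error ≤ 64.5000 × 1/114 = 0.5658


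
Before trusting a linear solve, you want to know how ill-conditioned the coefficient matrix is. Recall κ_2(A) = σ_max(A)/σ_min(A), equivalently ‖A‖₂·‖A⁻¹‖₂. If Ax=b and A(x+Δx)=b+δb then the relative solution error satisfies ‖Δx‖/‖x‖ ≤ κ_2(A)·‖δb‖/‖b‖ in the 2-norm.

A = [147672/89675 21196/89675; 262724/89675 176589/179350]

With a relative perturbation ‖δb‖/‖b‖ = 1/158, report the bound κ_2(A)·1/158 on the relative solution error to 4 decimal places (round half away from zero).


AᵀA = [62858768/5565125 18219474/5565125; 18219474/5565125 22824053/22260500]; tr = 2194073/178084, det = 38416/44521
char-poly roots: 49/4 and 3136/44521
σ_max=√(49/4)=(7/2), σ_min=√(3136/44521)=(56/211) → κ = 13.1875
perturbation bound = 13.1875·1/158 = 0.0835

0.0835


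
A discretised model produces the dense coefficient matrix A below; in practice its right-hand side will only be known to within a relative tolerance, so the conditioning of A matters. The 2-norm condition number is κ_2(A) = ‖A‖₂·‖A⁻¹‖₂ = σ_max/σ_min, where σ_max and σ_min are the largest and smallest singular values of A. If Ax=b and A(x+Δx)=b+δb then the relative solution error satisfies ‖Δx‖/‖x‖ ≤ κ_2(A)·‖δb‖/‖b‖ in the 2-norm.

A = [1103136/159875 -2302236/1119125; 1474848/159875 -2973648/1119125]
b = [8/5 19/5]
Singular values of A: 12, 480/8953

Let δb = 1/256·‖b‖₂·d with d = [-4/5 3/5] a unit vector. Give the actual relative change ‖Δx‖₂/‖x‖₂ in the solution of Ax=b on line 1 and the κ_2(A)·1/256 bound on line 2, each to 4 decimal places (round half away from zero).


0.0161
0.8743

largest singular value 12, smallest 480/8953
condition number: 12 ÷ (480/8953) = 223.8250
bound on ‖Δx‖/‖x‖: κ·ε = 223.8250·1/256 = 0.8743
solve Ax = b  →  x = [5.5426 17.8127]
‖b‖₂ = 4.1231 and ‖x‖₂ = 18.6551
with δb = [-0.0129 0.0097], A·Δx = δb → ‖Δx‖ = 0.3004
dividing the unrounded norms, ‖Δx‖/‖x‖ = 0.0161
tightness: 0.0161 against a bound of 0.8743 (unrounded ratio ≈ 0.0184)


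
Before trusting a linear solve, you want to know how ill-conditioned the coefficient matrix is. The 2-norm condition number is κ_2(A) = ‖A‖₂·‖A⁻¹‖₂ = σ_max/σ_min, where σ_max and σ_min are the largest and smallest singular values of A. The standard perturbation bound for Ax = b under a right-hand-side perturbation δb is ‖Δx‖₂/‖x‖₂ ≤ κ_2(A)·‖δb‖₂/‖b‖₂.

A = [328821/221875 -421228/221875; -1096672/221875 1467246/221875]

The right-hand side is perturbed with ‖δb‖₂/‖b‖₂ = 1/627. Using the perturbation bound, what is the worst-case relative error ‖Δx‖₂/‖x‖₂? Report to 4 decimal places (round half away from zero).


form AᵀA = [2097300361/78765625 -2796153948/78765625; -2796153948/78765625 3728390164/78765625] with trace 233027621/3150625 and determinant 13675204/78765625
λ_max, λ_min = (233027621/3150625 ± √54294978478583241/9926437890625)/2 = 1849/25, 7396/3150625
σ_max=√(1849/25)=(43/5), σ_min=√(7396/3150625)=(86/1775) → κ = 177.5000
perturbation bound = 177.5000·1/627 = 0.2831

0.2831


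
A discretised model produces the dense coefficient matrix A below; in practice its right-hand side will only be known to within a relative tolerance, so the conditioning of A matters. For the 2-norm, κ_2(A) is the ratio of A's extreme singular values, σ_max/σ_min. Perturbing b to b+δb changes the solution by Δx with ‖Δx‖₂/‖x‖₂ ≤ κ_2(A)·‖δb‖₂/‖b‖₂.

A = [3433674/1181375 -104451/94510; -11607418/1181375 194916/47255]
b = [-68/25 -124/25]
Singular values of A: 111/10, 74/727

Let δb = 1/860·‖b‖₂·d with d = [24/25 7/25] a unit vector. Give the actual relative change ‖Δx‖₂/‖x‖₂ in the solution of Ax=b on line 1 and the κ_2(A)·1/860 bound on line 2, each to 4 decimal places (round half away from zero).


largest singular value 111/10, smallest 74/727
condition number: (111/10) ÷ (74/727) = 109.0500
κ_2(A)·‖δb‖/‖b‖ = 0.1268
solve Ax = b  →  x = [-14.7817 -36.4130]
‖b‖ = 5.6569, ‖x‖ = 39.2989
re-solving with b+δb shifts x by Δx of norm 0.0646
relative error = 0.0016
so the bound overstates the realised error by a factor of ≈ 77.1132 (computed from the unrounded values)

0.0016
0.1268


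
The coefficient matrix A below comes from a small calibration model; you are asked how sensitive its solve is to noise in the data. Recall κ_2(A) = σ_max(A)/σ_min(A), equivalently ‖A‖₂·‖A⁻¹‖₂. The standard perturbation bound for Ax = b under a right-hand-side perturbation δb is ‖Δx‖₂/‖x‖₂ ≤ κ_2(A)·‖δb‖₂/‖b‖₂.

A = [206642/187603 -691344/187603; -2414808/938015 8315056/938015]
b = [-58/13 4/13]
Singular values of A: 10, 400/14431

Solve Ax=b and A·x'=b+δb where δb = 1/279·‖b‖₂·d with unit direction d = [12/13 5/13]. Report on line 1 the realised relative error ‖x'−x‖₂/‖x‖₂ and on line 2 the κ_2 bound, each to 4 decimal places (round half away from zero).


0.0040
1.2931

largest singular value 10, smallest 400/14431
κ = σ_max/σ_min = 10/(400/14431) = 360.7750
perturbation bound = 360.7750·1/279 = 1.2931
solve Ax = b  →  x = [-138.5936 -40.2148]
‖b‖ = 4.4721, ‖x‖ = 144.3101
Δx = A⁻¹·δb where δb = 1/279·4.4721·d; ‖Δx‖ = 0.5783
dividing the unrounded norms, ‖Δx‖/‖x‖ = 0.0040
realised/bound (from unrounded values) ≈ 0.0031


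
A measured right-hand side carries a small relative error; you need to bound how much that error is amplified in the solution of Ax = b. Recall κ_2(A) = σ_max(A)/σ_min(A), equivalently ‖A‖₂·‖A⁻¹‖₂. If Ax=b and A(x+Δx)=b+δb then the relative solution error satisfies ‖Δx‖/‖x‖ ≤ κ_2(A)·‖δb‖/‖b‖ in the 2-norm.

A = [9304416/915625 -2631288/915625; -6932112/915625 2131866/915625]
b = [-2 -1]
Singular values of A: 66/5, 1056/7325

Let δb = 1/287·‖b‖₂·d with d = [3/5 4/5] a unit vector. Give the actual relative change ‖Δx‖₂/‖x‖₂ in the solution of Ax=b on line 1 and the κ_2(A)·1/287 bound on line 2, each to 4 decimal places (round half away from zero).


σ_max = 66/5, σ_min = 1056/7325
condition number: (66/5) ÷ (1056/7325) = 91.5625
worst-case relative error ≤ 91.5625 × 1/287 = 0.3190
solve Ax = b  →  x = [-3.9572 -13.2970]
2-norm of b is 2.2361; of x, 13.8733
δb = ε·‖b‖·d = [0.0047 0.0062]; solving A·Δx = δb gives ‖Δx‖ = 0.0540
dividing the unrounded norms, ‖Δx‖/‖x‖ = 0.0039
tightness: 0.0039 against a bound of 0.3190 (unrounded ratio ≈ 0.0122)

0.0039
0.3190


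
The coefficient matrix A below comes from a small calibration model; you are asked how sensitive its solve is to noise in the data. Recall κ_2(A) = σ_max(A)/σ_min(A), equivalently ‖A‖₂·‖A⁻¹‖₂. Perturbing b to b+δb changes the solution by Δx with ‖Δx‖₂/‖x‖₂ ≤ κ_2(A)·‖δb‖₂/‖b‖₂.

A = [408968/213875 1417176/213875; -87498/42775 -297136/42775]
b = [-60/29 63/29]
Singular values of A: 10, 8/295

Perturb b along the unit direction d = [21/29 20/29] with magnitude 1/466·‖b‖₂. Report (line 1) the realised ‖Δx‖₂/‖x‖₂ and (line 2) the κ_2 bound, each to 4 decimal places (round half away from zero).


0.7913
0.7913

from the listed singular values, σ₁ = 10, σ_n = 8/295
κ = σ_max/σ_min = 10/(8/295) = 368.7500
bound on ‖Δx‖/‖x‖: κ·ε = 368.7500·1/466 = 0.7913
solve Ax = b  →  x = [-0.0840 -0.2880]
‖b‖₂ = 3.0000 and ‖x‖₂ = 0.3000
re-solving with b+δb shifts x by Δx of norm 0.2374
realised ‖Δx‖/‖x‖ = 0.7913
so the bound is sharp here: realised error equals the bound


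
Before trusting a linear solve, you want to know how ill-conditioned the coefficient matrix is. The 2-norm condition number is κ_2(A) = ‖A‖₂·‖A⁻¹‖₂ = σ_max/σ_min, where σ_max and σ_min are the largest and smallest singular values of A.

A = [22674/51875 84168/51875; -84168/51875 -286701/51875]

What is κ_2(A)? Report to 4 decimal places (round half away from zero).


AᵀA = [2431476/861125 8332632/861125; 8332632/861125 28570149/861125]; tr = 248013/6889, det = 324/6889
char-poly roots: 36 and 9/6889
κ = σ_max/σ_min = 6/(3/83) = 166.0000

166.0000


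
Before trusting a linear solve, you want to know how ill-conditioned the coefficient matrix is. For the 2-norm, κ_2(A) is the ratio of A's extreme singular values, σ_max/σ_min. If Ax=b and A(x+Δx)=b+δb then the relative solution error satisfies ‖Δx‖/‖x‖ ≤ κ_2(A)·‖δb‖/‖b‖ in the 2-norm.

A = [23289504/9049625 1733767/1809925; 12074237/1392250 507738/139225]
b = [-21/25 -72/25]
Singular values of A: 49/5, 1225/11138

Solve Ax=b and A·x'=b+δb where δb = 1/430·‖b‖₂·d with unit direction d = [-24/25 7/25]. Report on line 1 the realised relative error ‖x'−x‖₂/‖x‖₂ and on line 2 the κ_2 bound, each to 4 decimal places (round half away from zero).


0.2072
0.2072

σ_max = 49/5, σ_min = 1225/11138
κ = σ_max/σ_min = (49/5)/(1225/11138) = 89.1040
bound on ‖Δx‖/‖x‖: κ·ε = 89.1040·1/430 = 0.2072
solve Ax = b  →  x = [-0.2826 -0.1177]
‖b‖₂ = 3.0000 and ‖x‖₂ = 0.3061
re-solving with b+δb shifts x by Δx of norm 0.0634
relative error = 0.2072
realised/bound = 1 exactly: the bound is attained for this b and d


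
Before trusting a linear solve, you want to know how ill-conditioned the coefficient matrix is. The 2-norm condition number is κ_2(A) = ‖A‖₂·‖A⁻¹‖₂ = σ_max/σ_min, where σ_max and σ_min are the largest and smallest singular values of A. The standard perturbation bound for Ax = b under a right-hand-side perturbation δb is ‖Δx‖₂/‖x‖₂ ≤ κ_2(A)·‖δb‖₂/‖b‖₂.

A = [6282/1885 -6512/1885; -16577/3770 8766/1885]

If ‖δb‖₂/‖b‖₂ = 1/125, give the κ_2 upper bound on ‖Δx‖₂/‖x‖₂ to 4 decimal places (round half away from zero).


M = AᵀA = [17306041/568516 -4542615/142129; -4542615/142129 4769956/142129]. tr(M)=43265/676, det(M)=16/169
solving λ² − 43265/676·λ + 16/169 = 0 gives λ = 64, 1/676
κ = σ_max/σ_min = 8/(1/26) = 208.0000
κ_2(A)·‖δb‖/‖b‖ = 1.6640

1.6640


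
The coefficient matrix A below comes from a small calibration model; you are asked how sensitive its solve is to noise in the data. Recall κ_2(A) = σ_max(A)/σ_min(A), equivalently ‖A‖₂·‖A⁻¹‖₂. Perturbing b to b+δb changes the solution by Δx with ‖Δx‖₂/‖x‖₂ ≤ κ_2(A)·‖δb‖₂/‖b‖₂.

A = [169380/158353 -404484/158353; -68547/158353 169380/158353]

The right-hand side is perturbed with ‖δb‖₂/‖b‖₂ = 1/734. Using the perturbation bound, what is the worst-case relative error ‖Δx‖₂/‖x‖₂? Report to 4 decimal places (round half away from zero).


0.3191

M = AᵀA = [197563761/148376761 -474094620/148376761; -474094620/148376761 1137851424/148376761]. tr(M)=7901865/877969, det(M)=1296/877969
char-poly roots: 9 and 144/877969
κ_2(A) = √(λ_max/λ_min) = √(9 / (144/877969)) = 234.2500
bound on ‖Δx‖/‖x‖: κ·ε = 234.2500·1/734 = 0.3191


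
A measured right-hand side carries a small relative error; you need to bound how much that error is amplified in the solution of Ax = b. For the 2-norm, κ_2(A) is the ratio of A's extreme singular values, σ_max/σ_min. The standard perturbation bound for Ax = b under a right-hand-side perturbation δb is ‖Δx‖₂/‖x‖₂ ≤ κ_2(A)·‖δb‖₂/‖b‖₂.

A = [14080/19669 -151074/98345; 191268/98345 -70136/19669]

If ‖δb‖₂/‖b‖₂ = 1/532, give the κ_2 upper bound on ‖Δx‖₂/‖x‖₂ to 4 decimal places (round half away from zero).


form AᵀA = [245796496/57229225 -91963872/11445845; -91963872/11445845 862720804/57229225] with trace 153428/7921 and determinant 937024/4950625
eigenvalues of AᵀA: λ = (tr ± √(tr²−4·det))/2 = 484/25, 1936/198025
κ_2(A) = √(λ_max/λ_min) = √((484/25) / (1936/198025)) = 44.5000
bound on ‖Δx‖/‖x‖: κ·ε = 44.5000·1/532 = 0.0836

0.0836


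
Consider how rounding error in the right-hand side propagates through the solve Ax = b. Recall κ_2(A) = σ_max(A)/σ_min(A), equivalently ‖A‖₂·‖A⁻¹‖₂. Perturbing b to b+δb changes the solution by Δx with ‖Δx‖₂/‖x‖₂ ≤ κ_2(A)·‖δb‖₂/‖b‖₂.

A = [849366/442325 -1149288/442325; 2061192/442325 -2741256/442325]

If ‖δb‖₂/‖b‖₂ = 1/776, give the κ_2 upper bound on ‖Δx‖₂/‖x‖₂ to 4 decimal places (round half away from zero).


M = AᵀA = [5881579956/231540125 -7841918448/231540125; -7841918448/231540125 10456032384/231540125]. tr(M)=3267522468/46308025, det(M)=49787136/1157700625
solving λ² − 3267522468/46308025·λ + 49787136/1157700625 = 0 gives λ = 1764/25, 28224/46308025
so κ_2 = √((1764/25) / (28224/46308025)) = 340.2500
perturbation bound = 340.2500·1/776 = 0.4385

0.4385


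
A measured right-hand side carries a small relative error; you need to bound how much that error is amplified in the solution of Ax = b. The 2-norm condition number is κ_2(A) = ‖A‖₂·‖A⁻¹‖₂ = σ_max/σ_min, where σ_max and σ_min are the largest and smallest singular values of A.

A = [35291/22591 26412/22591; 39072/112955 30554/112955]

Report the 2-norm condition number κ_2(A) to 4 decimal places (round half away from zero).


form AᵀA = [19430689/7590025 14572548/7590025; 14572548/7590025 10930036/7590025] with trace 1214429/303601 and determinant 100/303601
solving λ² − 1214429/303601·λ + 100/303601 = 0 gives λ = 4, 25/303601
κ_2(A) = √(λ_max/λ_min) = √(4 / (25/303601)) = 220.4000

220.4000


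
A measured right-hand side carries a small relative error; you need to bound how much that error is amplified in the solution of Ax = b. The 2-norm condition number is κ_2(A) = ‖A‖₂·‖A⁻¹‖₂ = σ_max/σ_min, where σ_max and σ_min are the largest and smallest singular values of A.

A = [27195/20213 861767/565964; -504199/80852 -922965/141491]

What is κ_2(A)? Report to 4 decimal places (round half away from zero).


119.0000

form AᵀA = [158268721/3888784 72693900/1701343; 72693900/1701343 8549953969/190550416] with trace 9693889/113288 and determinant 1874161/3625216
λ_max, λ_min = (9693889/113288 ± √1467889749225/200533921)/2 = 1369/16, 1369/226576
σ_max=√(1369/16)=(37/4), σ_min=√(1369/226576)=(37/476) → κ = 119.0000


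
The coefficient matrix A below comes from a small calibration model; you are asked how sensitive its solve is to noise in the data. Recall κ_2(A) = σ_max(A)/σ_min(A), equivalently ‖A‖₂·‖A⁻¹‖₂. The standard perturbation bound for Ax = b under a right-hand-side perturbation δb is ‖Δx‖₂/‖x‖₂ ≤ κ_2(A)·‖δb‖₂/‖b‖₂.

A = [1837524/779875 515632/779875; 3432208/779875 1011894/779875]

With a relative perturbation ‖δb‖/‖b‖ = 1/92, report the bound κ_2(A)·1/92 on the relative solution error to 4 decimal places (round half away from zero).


form AᵀA = [10488959312/420903125 3059181216/420903125; 3059181216/420903125 892599188/420903125] with trace 91052468/3367225 and determinant 1827904/84180625
solving λ² − 91052468/3367225·λ + 1827904/84180625 = 0 gives λ = 676/25, 2704/3367225
so κ_2 = √((676/25) / (2704/3367225)) = 183.5000
worst-case relative error ≤ 183.5000 × 1/92 = 1.9946

1.9946


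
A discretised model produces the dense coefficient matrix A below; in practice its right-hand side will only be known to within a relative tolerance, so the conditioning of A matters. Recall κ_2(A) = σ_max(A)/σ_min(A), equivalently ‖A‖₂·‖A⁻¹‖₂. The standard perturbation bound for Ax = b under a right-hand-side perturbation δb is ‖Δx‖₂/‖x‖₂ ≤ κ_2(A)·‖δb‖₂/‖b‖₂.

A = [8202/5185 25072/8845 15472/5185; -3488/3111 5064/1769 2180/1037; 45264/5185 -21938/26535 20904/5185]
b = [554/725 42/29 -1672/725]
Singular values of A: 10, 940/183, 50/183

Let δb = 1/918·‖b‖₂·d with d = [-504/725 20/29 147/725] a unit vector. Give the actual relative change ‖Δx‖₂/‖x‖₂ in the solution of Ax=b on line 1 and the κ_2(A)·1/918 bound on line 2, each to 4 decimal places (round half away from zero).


from the listed singular values, σ₁ = 10, σ_n = 50/183
κ_2(A) = 10 / (50/183) = 36.6000
perturbation bound = 36.6000·1/918 = 0.0399
solve Ax = b  →  x = [-0.2864 0.3115 0.1120]
‖b‖ = 2.8284, ‖x‖ = 0.4377
δb = ε·‖b‖·d = [-0.0021 0.0021 0.0006]; solving A·Δx = δb gives ‖Δx‖ = 0.0113
realised ‖Δx‖/‖x‖ = 0.0258
so the bound overstates the realised error by a factor of ≈ 1.5476 (computed from the unrounded values)

0.0258
0.0399


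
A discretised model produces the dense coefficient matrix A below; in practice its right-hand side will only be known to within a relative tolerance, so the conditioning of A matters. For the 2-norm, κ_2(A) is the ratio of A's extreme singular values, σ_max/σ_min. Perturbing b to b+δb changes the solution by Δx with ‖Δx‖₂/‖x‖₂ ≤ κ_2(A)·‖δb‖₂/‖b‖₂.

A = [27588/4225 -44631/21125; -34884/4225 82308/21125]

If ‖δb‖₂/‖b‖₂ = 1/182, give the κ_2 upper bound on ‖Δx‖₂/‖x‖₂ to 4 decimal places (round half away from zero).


M = AᵀA = [79119648/714025 -164100492/3570125; -164100492/3570125 350661321/17850625]. tr(M)=13779009/105625, det(M)=168896016/2640625
char-poly roots: 3249/25 and 51984/105625
σ_max=√(3249/25)=(57/5), σ_min=√(51984/105625)=(228/325) → κ = 16.2500
κ_2(A)·‖δb‖/‖b‖ = 0.0893

0.0893


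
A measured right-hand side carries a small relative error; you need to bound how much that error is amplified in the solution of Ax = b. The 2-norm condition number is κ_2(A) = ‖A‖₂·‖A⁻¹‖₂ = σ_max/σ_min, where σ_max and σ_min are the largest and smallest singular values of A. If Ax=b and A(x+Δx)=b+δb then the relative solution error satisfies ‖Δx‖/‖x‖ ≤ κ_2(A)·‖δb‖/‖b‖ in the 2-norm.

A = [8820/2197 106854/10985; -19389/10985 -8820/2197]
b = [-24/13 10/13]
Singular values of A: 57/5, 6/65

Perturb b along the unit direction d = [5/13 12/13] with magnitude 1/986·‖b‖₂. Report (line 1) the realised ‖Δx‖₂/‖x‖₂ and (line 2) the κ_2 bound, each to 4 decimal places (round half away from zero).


largest singular value 57/5, smallest 6/65
κ = σ_max/σ_min = (57/5)/(6/65) = 123.5000
perturbation bound = 123.5000·1/986 = 0.1253
solve Ax = b  →  x = [-0.0675 -0.1619]
‖b‖₂ = 2.0000 and ‖x‖₂ = 0.1754
δb = ε·‖b‖·d = [0.0008 0.0019]; solving A·Δx = δb gives ‖Δx‖ = 0.0220
dividing the unrounded norms, ‖Δx‖/‖x‖ = 0.1253
so the bound is sharp here: realised error equals the bound

0.1253
0.1253


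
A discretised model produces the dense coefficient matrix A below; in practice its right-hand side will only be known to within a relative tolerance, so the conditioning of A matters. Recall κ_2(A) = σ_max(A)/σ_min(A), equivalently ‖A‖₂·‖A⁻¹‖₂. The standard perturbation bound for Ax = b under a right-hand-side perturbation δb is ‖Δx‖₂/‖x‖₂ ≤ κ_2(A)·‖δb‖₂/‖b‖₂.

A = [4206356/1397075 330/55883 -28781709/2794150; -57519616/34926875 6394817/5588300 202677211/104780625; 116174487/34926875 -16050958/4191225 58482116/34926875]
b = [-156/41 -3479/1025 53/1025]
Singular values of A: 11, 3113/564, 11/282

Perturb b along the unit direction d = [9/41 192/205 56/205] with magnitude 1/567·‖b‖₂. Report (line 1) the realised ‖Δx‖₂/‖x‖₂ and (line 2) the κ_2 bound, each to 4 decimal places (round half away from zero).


0.0022
0.4974

largest singular value 11, smallest 11/282
κ = σ_max/σ_min = 11/(11/282) = 282.0000
bound on ‖Δx‖/‖x‖: κ·ε = 282.0000·1/567 = 0.4974
solve Ax = b  →  x = [-71.2432 -70.8522 -20.4952]
‖b‖ = 5.0990, ‖x‖ = 102.5460
with δb = [0.0020 0.0084 0.0025], A·Δx = δb → ‖Δx‖ = 0.2305
dividing the unrounded norms, ‖Δx‖/‖x‖ = 0.0022
so the bound overstates the realised error by a factor of ≈ 221.2201 (computed from the unrounded values)


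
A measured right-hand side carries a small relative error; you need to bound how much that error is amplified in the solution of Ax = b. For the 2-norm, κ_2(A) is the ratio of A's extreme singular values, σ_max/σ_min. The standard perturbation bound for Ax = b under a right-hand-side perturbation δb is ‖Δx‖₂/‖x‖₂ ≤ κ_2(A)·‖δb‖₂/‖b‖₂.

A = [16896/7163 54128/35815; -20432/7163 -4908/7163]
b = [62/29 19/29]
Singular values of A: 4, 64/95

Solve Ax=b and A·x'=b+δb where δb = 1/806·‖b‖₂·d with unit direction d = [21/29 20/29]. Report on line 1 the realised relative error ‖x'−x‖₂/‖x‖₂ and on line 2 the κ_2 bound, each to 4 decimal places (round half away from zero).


0.0014
0.0074

from the listed singular values, σ₁ = 4, σ_n = 64/95
κ_2(A) = 4 / (64/95) = 5.9375
bound on ‖Δx‖/‖x‖: κ·ε = 5.9375·1/806 = 0.0074
solve Ax = b  →  x = [-0.9111 2.8365]
‖b‖ = 2.2361, ‖x‖ = 2.9793
re-solving with b+δb shifts x by Δx of norm 0.0041
realised ‖Δx‖/‖x‖ = 0.0014
so the bound overstates the realised error by a factor of ≈ 5.3295 (computed from the unrounded values)


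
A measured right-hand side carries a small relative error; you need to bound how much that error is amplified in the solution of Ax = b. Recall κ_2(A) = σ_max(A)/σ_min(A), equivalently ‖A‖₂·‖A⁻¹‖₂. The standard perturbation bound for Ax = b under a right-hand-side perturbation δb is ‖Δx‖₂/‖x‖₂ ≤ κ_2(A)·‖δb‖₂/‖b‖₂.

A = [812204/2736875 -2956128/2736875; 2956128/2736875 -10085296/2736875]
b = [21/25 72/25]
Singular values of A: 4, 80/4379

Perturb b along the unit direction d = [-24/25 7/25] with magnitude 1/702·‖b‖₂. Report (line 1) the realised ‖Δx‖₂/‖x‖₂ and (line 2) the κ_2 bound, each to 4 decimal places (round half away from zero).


0.3119
0.3119

from the listed singular values, σ₁ = 4, σ_n = 80/4379
κ = σ_max/σ_min = 4/(80/4379) = 218.9500
κ_2(A)·‖δb‖/‖b‖ = 0.3119
solve Ax = b  →  x = [0.2100 -0.7200]
2-norm of b is 3.0000; of x, 0.7500
re-solving with b+δb shifts x by Δx of norm 0.2339
relative error = 0.3119
realised/bound = 1 exactly: the bound is attained for this b and d


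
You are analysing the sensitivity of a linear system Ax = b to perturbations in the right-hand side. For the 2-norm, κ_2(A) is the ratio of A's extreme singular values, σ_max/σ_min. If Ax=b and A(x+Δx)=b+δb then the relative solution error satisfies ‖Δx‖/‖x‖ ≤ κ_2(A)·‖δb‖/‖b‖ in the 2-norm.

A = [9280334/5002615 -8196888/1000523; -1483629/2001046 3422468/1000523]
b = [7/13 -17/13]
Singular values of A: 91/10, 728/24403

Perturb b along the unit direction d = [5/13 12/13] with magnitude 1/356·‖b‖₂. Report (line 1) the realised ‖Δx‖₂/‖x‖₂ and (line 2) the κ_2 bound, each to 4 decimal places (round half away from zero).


0.0040
0.8568

σ_max = 91/10, σ_min = 728/24403
condition number: (91/10) ÷ (728/24403) = 305.0375
κ_2(A)·‖δb‖/‖b‖ = 0.8568
solve Ax = b  →  x = [-32.6789 -7.4654]
‖b‖ = 1.4142, ‖x‖ = 33.5208
Δx = A⁻¹·δb where δb = 1/356·1.4142·d; ‖Δx‖ = 0.1332
dividing the unrounded norms, ‖Δx‖/‖x‖ = 0.0040
realised/bound (from unrounded values) ≈ 0.0046
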